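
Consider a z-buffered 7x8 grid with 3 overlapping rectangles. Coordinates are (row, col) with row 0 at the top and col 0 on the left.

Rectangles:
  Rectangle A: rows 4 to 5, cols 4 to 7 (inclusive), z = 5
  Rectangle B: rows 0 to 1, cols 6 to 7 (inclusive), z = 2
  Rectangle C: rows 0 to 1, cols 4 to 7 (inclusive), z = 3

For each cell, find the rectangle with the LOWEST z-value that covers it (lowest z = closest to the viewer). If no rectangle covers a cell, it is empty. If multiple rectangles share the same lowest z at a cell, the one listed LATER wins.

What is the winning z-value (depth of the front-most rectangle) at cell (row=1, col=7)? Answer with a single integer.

Answer: 2

Derivation:
Check cell (1,7):
  A: rows 4-5 cols 4-7 -> outside (row miss)
  B: rows 0-1 cols 6-7 z=2 -> covers; best now B (z=2)
  C: rows 0-1 cols 4-7 z=3 -> covers; best now B (z=2)
Winner: B at z=2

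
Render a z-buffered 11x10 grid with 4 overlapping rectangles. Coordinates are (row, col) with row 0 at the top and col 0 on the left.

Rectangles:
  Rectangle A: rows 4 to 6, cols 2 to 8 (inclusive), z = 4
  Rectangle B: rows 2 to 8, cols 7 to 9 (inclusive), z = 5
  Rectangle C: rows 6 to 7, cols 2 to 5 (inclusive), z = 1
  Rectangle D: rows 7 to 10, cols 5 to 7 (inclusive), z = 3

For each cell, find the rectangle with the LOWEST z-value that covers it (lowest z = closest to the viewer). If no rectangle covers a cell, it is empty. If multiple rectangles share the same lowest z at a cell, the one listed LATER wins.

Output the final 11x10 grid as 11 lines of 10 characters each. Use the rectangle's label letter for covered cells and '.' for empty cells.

..........
..........
.......BBB
.......BBB
..AAAAAAAB
..AAAAAAAB
..CCCCAAAB
..CCCCDDBB
.....DDDBB
.....DDD..
.....DDD..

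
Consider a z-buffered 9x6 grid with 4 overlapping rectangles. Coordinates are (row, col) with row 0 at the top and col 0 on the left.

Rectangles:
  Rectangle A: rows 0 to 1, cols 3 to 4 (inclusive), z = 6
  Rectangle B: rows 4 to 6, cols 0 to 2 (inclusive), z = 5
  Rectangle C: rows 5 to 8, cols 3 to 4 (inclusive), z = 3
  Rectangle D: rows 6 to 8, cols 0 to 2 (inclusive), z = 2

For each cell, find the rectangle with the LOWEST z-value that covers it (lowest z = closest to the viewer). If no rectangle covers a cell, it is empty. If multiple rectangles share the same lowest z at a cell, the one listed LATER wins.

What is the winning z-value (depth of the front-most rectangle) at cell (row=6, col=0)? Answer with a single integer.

Answer: 2

Derivation:
Check cell (6,0):
  A: rows 0-1 cols 3-4 -> outside (row miss)
  B: rows 4-6 cols 0-2 z=5 -> covers; best now B (z=5)
  C: rows 5-8 cols 3-4 -> outside (col miss)
  D: rows 6-8 cols 0-2 z=2 -> covers; best now D (z=2)
Winner: D at z=2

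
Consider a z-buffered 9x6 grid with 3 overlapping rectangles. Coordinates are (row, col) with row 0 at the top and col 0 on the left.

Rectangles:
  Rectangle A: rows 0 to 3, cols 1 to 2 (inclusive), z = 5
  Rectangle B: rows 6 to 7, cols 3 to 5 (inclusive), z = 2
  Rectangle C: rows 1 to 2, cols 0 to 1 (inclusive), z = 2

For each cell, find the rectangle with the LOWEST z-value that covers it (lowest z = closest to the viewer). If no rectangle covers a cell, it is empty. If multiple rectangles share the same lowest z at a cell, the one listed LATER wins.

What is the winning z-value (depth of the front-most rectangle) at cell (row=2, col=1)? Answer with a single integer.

Check cell (2,1):
  A: rows 0-3 cols 1-2 z=5 -> covers; best now A (z=5)
  B: rows 6-7 cols 3-5 -> outside (row miss)
  C: rows 1-2 cols 0-1 z=2 -> covers; best now C (z=2)
Winner: C at z=2

Answer: 2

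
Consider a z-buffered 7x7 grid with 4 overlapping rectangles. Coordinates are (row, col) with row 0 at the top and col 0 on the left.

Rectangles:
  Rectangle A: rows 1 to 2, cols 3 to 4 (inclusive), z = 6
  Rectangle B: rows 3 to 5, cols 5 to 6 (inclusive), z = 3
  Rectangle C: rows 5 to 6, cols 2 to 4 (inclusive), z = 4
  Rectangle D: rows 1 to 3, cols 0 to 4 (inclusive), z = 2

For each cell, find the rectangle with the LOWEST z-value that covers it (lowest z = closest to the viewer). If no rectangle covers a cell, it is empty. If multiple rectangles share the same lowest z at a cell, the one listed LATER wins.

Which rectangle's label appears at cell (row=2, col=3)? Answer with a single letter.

Answer: D

Derivation:
Check cell (2,3):
  A: rows 1-2 cols 3-4 z=6 -> covers; best now A (z=6)
  B: rows 3-5 cols 5-6 -> outside (row miss)
  C: rows 5-6 cols 2-4 -> outside (row miss)
  D: rows 1-3 cols 0-4 z=2 -> covers; best now D (z=2)
Winner: D at z=2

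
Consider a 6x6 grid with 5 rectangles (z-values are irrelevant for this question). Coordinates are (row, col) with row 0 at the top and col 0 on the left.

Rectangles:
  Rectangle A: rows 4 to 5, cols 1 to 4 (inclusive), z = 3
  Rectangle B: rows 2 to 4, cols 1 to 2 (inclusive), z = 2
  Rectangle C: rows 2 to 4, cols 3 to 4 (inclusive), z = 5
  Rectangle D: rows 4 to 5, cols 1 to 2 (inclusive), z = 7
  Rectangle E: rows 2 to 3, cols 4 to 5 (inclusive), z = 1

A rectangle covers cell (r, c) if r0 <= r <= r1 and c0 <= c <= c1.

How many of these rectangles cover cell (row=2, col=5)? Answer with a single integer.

Check cell (2,5):
  A: rows 4-5 cols 1-4 -> outside (row miss)
  B: rows 2-4 cols 1-2 -> outside (col miss)
  C: rows 2-4 cols 3-4 -> outside (col miss)
  D: rows 4-5 cols 1-2 -> outside (row miss)
  E: rows 2-3 cols 4-5 -> covers
Count covering = 1

Answer: 1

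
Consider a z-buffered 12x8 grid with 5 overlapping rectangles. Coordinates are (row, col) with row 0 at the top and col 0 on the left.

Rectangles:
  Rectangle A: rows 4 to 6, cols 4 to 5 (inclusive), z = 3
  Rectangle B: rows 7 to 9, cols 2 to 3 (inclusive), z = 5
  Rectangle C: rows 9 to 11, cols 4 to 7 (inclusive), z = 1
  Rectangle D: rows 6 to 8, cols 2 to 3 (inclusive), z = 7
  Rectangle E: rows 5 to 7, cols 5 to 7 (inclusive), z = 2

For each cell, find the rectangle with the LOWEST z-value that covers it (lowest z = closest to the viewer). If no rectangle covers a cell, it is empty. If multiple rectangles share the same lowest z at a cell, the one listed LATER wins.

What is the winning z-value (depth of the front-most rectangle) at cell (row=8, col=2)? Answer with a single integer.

Check cell (8,2):
  A: rows 4-6 cols 4-5 -> outside (row miss)
  B: rows 7-9 cols 2-3 z=5 -> covers; best now B (z=5)
  C: rows 9-11 cols 4-7 -> outside (row miss)
  D: rows 6-8 cols 2-3 z=7 -> covers; best now B (z=5)
  E: rows 5-7 cols 5-7 -> outside (row miss)
Winner: B at z=5

Answer: 5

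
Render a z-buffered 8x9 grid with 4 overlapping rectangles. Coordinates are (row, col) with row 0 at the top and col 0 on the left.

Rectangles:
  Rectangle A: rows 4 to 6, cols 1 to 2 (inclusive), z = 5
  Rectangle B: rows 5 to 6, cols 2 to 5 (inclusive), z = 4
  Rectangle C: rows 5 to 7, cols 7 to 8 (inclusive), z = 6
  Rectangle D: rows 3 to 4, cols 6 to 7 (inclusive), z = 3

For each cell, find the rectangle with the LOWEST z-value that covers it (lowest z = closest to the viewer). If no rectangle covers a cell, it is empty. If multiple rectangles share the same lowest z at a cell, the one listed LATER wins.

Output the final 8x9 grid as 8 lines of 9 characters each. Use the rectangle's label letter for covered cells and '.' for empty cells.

.........
.........
.........
......DD.
.AA...DD.
.ABBBB.CC
.ABBBB.CC
.......CC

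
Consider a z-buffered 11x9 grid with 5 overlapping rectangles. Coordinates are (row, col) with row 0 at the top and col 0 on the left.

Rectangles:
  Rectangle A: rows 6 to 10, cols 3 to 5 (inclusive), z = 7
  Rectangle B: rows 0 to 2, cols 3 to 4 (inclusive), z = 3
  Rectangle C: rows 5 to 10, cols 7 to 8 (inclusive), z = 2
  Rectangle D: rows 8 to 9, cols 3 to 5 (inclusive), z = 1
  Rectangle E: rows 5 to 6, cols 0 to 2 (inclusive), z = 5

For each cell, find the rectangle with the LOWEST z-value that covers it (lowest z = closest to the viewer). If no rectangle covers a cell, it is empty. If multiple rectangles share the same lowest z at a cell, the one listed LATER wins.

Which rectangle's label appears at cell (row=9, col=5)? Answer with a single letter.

Answer: D

Derivation:
Check cell (9,5):
  A: rows 6-10 cols 3-5 z=7 -> covers; best now A (z=7)
  B: rows 0-2 cols 3-4 -> outside (row miss)
  C: rows 5-10 cols 7-8 -> outside (col miss)
  D: rows 8-9 cols 3-5 z=1 -> covers; best now D (z=1)
  E: rows 5-6 cols 0-2 -> outside (row miss)
Winner: D at z=1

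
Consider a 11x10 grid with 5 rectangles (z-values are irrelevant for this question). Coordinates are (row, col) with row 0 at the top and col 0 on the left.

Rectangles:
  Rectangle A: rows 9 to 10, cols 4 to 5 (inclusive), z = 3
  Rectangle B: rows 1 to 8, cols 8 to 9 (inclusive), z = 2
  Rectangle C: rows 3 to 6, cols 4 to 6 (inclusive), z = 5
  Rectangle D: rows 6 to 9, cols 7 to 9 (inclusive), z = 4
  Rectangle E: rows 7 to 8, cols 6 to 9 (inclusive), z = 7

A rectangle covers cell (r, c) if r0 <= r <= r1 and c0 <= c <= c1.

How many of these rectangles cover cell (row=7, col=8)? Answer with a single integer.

Check cell (7,8):
  A: rows 9-10 cols 4-5 -> outside (row miss)
  B: rows 1-8 cols 8-9 -> covers
  C: rows 3-6 cols 4-6 -> outside (row miss)
  D: rows 6-9 cols 7-9 -> covers
  E: rows 7-8 cols 6-9 -> covers
Count covering = 3

Answer: 3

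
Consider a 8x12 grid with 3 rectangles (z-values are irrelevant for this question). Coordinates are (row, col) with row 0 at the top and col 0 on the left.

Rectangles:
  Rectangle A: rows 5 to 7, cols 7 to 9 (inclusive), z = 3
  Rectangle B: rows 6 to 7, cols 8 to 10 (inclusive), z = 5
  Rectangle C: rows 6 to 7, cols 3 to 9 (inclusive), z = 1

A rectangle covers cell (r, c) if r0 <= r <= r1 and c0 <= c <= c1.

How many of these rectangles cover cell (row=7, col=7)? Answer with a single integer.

Check cell (7,7):
  A: rows 5-7 cols 7-9 -> covers
  B: rows 6-7 cols 8-10 -> outside (col miss)
  C: rows 6-7 cols 3-9 -> covers
Count covering = 2

Answer: 2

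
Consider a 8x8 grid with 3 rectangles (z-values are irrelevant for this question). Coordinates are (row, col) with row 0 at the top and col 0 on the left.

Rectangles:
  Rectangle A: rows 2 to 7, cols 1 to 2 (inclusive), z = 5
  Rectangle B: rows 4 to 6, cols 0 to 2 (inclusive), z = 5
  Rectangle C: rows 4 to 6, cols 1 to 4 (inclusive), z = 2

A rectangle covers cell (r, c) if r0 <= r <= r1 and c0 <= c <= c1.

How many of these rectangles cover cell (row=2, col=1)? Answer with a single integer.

Answer: 1

Derivation:
Check cell (2,1):
  A: rows 2-7 cols 1-2 -> covers
  B: rows 4-6 cols 0-2 -> outside (row miss)
  C: rows 4-6 cols 1-4 -> outside (row miss)
Count covering = 1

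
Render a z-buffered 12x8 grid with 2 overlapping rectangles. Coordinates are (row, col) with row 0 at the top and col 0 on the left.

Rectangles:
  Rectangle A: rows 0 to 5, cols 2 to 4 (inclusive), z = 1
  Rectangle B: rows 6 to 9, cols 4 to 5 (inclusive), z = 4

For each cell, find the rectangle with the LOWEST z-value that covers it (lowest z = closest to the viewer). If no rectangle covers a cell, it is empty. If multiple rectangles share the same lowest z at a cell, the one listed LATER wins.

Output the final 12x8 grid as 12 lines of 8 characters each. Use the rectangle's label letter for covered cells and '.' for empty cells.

..AAA...
..AAA...
..AAA...
..AAA...
..AAA...
..AAA...
....BB..
....BB..
....BB..
....BB..
........
........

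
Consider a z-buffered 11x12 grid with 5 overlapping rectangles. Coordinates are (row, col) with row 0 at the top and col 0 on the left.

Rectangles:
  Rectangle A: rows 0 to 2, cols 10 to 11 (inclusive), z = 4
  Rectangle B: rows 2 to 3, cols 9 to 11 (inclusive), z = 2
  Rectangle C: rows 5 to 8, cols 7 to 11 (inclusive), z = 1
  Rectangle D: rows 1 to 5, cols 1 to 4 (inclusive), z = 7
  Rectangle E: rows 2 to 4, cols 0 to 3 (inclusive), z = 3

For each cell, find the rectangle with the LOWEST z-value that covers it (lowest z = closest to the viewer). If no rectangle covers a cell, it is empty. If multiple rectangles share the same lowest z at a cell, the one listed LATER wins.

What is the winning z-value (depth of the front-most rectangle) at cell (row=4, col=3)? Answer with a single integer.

Answer: 3

Derivation:
Check cell (4,3):
  A: rows 0-2 cols 10-11 -> outside (row miss)
  B: rows 2-3 cols 9-11 -> outside (row miss)
  C: rows 5-8 cols 7-11 -> outside (row miss)
  D: rows 1-5 cols 1-4 z=7 -> covers; best now D (z=7)
  E: rows 2-4 cols 0-3 z=3 -> covers; best now E (z=3)
Winner: E at z=3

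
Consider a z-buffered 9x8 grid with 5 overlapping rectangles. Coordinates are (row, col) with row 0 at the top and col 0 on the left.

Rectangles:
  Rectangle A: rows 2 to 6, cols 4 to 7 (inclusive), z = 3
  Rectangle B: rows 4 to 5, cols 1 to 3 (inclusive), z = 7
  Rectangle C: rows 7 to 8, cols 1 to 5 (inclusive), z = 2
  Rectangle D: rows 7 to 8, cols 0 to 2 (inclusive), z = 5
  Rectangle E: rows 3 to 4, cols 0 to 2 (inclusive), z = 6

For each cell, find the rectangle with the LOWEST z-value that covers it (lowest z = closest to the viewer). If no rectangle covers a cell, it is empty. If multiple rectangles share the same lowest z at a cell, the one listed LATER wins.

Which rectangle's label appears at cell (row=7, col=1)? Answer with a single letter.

Answer: C

Derivation:
Check cell (7,1):
  A: rows 2-6 cols 4-7 -> outside (row miss)
  B: rows 4-5 cols 1-3 -> outside (row miss)
  C: rows 7-8 cols 1-5 z=2 -> covers; best now C (z=2)
  D: rows 7-8 cols 0-2 z=5 -> covers; best now C (z=2)
  E: rows 3-4 cols 0-2 -> outside (row miss)
Winner: C at z=2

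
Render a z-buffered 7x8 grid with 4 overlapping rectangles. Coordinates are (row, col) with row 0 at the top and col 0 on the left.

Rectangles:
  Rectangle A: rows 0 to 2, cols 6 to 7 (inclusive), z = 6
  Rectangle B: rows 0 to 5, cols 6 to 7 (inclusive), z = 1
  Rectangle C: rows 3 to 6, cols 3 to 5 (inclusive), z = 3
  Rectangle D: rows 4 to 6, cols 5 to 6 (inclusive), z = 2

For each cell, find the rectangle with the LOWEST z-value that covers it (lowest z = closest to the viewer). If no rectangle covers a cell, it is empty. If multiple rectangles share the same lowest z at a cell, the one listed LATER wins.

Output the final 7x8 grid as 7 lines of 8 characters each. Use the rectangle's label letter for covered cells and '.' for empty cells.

......BB
......BB
......BB
...CCCBB
...CCDBB
...CCDBB
...CCDD.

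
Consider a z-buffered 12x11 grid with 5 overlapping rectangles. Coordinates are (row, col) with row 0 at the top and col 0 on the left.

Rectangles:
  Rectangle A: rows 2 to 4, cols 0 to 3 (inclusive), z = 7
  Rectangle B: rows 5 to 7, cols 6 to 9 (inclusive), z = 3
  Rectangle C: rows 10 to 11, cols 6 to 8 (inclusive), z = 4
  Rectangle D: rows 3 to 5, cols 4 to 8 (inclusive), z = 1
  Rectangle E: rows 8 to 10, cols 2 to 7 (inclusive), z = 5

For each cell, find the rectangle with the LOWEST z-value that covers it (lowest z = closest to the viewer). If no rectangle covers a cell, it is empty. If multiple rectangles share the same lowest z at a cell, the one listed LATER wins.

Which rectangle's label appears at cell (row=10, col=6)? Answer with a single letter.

Check cell (10,6):
  A: rows 2-4 cols 0-3 -> outside (row miss)
  B: rows 5-7 cols 6-9 -> outside (row miss)
  C: rows 10-11 cols 6-8 z=4 -> covers; best now C (z=4)
  D: rows 3-5 cols 4-8 -> outside (row miss)
  E: rows 8-10 cols 2-7 z=5 -> covers; best now C (z=4)
Winner: C at z=4

Answer: C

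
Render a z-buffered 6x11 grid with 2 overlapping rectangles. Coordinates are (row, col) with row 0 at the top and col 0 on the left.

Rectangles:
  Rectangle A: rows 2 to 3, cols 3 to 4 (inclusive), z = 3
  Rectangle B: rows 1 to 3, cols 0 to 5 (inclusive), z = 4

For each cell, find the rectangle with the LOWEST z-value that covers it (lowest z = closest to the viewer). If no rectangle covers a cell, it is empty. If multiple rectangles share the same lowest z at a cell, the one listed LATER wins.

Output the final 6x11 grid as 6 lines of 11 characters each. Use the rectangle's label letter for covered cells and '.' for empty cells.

...........
BBBBBB.....
BBBAAB.....
BBBAAB.....
...........
...........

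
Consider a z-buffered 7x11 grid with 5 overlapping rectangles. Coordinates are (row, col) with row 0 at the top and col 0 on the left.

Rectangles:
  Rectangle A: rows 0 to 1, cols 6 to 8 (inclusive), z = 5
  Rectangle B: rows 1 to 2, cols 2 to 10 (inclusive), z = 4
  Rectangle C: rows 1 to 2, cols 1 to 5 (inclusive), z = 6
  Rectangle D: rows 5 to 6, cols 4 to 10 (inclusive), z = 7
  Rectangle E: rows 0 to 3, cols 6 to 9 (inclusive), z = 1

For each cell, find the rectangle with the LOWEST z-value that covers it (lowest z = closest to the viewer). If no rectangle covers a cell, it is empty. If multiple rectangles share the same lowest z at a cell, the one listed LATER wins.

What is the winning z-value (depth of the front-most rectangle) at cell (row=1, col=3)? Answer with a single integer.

Check cell (1,3):
  A: rows 0-1 cols 6-8 -> outside (col miss)
  B: rows 1-2 cols 2-10 z=4 -> covers; best now B (z=4)
  C: rows 1-2 cols 1-5 z=6 -> covers; best now B (z=4)
  D: rows 5-6 cols 4-10 -> outside (row miss)
  E: rows 0-3 cols 6-9 -> outside (col miss)
Winner: B at z=4

Answer: 4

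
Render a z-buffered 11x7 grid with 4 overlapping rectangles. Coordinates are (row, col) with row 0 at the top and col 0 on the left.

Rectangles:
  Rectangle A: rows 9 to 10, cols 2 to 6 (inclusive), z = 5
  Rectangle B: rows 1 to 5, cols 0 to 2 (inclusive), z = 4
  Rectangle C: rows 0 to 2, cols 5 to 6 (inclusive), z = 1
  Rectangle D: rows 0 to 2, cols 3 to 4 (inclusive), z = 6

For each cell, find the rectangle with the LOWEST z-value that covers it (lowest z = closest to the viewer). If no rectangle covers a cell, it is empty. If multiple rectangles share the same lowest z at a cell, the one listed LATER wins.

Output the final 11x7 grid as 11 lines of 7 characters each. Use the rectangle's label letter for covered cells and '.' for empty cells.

...DDCC
BBBDDCC
BBBDDCC
BBB....
BBB....
BBB....
.......
.......
.......
..AAAAA
..AAAAA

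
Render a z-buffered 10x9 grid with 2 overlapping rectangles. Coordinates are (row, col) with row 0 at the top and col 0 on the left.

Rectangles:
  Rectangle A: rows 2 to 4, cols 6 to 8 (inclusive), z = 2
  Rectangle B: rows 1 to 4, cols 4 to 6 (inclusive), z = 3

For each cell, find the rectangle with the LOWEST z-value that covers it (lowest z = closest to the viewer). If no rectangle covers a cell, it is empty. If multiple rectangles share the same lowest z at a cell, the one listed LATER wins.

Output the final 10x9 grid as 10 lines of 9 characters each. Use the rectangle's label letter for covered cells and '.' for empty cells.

.........
....BBB..
....BBAAA
....BBAAA
....BBAAA
.........
.........
.........
.........
.........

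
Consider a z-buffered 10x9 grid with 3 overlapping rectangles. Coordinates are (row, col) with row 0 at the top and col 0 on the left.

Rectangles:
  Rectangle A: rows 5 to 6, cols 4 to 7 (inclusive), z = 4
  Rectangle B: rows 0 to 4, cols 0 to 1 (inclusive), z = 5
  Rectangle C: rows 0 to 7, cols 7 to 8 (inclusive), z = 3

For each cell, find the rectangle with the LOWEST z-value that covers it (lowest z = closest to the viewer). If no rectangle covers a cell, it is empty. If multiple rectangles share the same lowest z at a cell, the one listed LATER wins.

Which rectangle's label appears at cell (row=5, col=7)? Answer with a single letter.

Check cell (5,7):
  A: rows 5-6 cols 4-7 z=4 -> covers; best now A (z=4)
  B: rows 0-4 cols 0-1 -> outside (row miss)
  C: rows 0-7 cols 7-8 z=3 -> covers; best now C (z=3)
Winner: C at z=3

Answer: C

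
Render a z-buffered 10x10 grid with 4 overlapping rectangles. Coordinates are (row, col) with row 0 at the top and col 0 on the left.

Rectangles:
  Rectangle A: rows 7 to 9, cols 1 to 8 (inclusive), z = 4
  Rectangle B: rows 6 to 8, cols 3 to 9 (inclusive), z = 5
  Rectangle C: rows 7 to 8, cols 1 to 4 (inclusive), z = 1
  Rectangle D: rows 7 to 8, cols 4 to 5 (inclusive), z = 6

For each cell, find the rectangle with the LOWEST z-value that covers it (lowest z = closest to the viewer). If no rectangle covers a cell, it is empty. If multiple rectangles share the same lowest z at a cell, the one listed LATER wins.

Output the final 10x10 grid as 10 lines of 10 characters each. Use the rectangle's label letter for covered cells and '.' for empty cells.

..........
..........
..........
..........
..........
..........
...BBBBBBB
.CCCCAAAAB
.CCCCAAAAB
.AAAAAAAA.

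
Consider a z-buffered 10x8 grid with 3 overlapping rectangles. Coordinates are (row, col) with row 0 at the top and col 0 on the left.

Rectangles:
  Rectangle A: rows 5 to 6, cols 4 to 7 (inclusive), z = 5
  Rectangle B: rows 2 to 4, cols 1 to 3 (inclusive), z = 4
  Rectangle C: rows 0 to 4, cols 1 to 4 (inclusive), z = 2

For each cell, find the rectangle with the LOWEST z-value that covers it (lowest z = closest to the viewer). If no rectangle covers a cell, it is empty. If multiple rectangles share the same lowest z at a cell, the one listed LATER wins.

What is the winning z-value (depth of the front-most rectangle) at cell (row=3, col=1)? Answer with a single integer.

Answer: 2

Derivation:
Check cell (3,1):
  A: rows 5-6 cols 4-7 -> outside (row miss)
  B: rows 2-4 cols 1-3 z=4 -> covers; best now B (z=4)
  C: rows 0-4 cols 1-4 z=2 -> covers; best now C (z=2)
Winner: C at z=2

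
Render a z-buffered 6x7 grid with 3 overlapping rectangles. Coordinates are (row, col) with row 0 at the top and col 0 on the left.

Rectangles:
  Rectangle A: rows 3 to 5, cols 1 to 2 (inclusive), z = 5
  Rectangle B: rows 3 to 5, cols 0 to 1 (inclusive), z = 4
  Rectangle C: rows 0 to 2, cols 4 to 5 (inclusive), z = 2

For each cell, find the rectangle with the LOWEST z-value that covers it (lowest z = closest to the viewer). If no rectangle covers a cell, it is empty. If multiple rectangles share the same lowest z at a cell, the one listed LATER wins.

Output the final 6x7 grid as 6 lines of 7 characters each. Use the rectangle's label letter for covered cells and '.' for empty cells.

....CC.
....CC.
....CC.
BBA....
BBA....
BBA....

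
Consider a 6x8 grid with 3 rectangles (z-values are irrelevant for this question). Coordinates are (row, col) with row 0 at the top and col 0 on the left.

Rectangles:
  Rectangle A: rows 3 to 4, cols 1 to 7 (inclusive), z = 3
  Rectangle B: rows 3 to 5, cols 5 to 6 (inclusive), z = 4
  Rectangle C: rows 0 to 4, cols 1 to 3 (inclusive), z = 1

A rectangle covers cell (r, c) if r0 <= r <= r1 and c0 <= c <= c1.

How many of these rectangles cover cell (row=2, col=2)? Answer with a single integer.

Check cell (2,2):
  A: rows 3-4 cols 1-7 -> outside (row miss)
  B: rows 3-5 cols 5-6 -> outside (row miss)
  C: rows 0-4 cols 1-3 -> covers
Count covering = 1

Answer: 1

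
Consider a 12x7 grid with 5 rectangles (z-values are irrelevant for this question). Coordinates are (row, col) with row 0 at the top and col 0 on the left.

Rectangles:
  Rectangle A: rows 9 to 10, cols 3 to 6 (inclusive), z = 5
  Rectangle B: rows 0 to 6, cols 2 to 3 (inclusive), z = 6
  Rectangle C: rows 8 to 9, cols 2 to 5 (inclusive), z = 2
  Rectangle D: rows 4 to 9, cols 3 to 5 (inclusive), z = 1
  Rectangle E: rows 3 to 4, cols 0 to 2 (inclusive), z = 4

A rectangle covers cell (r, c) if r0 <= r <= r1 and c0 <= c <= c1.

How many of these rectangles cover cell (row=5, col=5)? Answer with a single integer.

Check cell (5,5):
  A: rows 9-10 cols 3-6 -> outside (row miss)
  B: rows 0-6 cols 2-3 -> outside (col miss)
  C: rows 8-9 cols 2-5 -> outside (row miss)
  D: rows 4-9 cols 3-5 -> covers
  E: rows 3-4 cols 0-2 -> outside (row miss)
Count covering = 1

Answer: 1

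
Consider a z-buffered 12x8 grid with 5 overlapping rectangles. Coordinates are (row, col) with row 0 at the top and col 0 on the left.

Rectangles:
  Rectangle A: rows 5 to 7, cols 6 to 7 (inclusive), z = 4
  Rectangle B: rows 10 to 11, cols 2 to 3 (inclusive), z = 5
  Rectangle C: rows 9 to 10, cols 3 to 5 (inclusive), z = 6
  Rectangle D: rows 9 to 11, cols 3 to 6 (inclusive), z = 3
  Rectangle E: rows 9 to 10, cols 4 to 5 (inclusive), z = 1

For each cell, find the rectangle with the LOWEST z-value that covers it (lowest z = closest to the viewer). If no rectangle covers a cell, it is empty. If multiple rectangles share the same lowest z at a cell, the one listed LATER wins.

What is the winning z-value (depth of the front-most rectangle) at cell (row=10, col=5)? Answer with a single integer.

Answer: 1

Derivation:
Check cell (10,5):
  A: rows 5-7 cols 6-7 -> outside (row miss)
  B: rows 10-11 cols 2-3 -> outside (col miss)
  C: rows 9-10 cols 3-5 z=6 -> covers; best now C (z=6)
  D: rows 9-11 cols 3-6 z=3 -> covers; best now D (z=3)
  E: rows 9-10 cols 4-5 z=1 -> covers; best now E (z=1)
Winner: E at z=1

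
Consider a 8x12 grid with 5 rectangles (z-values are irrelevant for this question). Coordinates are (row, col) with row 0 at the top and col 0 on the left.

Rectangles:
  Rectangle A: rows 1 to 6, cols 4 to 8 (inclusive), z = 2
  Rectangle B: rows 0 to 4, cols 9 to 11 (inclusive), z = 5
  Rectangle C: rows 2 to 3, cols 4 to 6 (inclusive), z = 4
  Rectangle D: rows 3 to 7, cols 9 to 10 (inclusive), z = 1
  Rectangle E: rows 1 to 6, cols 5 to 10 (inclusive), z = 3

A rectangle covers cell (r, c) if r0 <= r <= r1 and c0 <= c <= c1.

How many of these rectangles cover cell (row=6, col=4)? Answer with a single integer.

Answer: 1

Derivation:
Check cell (6,4):
  A: rows 1-6 cols 4-8 -> covers
  B: rows 0-4 cols 9-11 -> outside (row miss)
  C: rows 2-3 cols 4-6 -> outside (row miss)
  D: rows 3-7 cols 9-10 -> outside (col miss)
  E: rows 1-6 cols 5-10 -> outside (col miss)
Count covering = 1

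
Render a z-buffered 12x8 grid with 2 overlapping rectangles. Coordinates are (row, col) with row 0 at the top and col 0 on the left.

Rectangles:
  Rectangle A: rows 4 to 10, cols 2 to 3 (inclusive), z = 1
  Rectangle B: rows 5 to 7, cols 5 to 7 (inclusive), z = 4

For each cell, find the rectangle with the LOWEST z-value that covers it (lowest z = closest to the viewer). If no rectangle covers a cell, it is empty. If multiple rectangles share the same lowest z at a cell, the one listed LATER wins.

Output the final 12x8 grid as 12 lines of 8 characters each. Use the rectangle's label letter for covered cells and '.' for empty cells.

........
........
........
........
..AA....
..AA.BBB
..AA.BBB
..AA.BBB
..AA....
..AA....
..AA....
........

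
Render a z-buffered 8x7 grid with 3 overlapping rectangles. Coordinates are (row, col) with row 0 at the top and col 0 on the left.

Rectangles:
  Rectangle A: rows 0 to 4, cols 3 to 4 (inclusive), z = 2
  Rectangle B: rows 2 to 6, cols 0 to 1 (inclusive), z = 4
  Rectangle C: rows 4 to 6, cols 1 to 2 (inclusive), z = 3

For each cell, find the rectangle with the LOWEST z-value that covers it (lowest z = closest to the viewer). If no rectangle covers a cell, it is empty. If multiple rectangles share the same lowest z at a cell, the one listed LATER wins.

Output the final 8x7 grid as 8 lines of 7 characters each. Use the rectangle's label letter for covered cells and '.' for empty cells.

...AA..
...AA..
BB.AA..
BB.AA..
BCCAA..
BCC....
BCC....
.......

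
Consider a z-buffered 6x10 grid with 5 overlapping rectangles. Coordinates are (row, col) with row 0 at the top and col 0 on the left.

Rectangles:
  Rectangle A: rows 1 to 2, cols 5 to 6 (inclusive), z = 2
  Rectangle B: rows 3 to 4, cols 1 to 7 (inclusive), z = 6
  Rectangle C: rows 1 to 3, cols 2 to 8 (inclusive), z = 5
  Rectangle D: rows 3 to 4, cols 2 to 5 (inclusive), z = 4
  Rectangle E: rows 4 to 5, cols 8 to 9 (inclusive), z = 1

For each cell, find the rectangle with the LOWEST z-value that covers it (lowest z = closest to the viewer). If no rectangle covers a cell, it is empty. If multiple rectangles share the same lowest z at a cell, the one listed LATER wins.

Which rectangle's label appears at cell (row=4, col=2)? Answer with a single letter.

Check cell (4,2):
  A: rows 1-2 cols 5-6 -> outside (row miss)
  B: rows 3-4 cols 1-7 z=6 -> covers; best now B (z=6)
  C: rows 1-3 cols 2-8 -> outside (row miss)
  D: rows 3-4 cols 2-5 z=4 -> covers; best now D (z=4)
  E: rows 4-5 cols 8-9 -> outside (col miss)
Winner: D at z=4

Answer: D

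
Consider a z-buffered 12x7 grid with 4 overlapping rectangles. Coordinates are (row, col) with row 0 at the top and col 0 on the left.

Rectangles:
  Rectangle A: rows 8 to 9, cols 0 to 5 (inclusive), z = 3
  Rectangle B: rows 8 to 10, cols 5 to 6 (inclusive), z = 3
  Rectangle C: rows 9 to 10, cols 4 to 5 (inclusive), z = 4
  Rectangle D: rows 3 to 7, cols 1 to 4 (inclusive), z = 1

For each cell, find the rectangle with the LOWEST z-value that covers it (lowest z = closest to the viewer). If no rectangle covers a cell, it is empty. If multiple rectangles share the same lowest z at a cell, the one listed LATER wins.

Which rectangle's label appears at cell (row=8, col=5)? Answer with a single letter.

Check cell (8,5):
  A: rows 8-9 cols 0-5 z=3 -> covers; best now A (z=3)
  B: rows 8-10 cols 5-6 z=3 -> covers; best now B (z=3)
  C: rows 9-10 cols 4-5 -> outside (row miss)
  D: rows 3-7 cols 1-4 -> outside (row miss)
Winner: B at z=3

Answer: B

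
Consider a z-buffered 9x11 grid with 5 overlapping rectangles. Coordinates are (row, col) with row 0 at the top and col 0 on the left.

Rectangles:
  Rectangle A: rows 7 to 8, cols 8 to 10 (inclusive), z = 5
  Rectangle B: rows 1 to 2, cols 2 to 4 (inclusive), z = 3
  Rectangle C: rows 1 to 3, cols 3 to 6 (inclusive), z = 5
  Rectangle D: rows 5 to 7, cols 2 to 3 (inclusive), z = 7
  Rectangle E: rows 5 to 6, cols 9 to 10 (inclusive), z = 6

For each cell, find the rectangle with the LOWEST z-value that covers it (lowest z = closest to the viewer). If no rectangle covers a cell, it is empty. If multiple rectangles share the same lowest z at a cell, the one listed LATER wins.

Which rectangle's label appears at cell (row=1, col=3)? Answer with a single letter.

Check cell (1,3):
  A: rows 7-8 cols 8-10 -> outside (row miss)
  B: rows 1-2 cols 2-4 z=3 -> covers; best now B (z=3)
  C: rows 1-3 cols 3-6 z=5 -> covers; best now B (z=3)
  D: rows 5-7 cols 2-3 -> outside (row miss)
  E: rows 5-6 cols 9-10 -> outside (row miss)
Winner: B at z=3

Answer: B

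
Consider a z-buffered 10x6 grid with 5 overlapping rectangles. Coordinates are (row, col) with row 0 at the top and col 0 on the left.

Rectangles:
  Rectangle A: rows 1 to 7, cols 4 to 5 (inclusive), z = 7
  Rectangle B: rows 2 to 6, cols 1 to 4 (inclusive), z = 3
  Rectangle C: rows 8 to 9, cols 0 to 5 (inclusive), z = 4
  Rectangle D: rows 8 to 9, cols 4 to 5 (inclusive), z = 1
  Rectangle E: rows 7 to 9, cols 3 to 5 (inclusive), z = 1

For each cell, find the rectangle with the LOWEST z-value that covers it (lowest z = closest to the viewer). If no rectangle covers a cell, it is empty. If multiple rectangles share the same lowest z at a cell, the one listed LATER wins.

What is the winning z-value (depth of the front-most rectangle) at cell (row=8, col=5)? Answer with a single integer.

Answer: 1

Derivation:
Check cell (8,5):
  A: rows 1-7 cols 4-5 -> outside (row miss)
  B: rows 2-6 cols 1-4 -> outside (row miss)
  C: rows 8-9 cols 0-5 z=4 -> covers; best now C (z=4)
  D: rows 8-9 cols 4-5 z=1 -> covers; best now D (z=1)
  E: rows 7-9 cols 3-5 z=1 -> covers; best now E (z=1)
Winner: E at z=1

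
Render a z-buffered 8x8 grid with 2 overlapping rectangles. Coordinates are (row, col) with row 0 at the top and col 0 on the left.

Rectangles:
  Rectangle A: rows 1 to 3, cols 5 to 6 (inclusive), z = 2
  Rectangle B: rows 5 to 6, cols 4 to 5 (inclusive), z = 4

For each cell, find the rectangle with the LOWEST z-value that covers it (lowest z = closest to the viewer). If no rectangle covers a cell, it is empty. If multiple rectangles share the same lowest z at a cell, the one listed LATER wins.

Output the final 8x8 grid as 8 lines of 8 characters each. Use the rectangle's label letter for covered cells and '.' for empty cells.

........
.....AA.
.....AA.
.....AA.
........
....BB..
....BB..
........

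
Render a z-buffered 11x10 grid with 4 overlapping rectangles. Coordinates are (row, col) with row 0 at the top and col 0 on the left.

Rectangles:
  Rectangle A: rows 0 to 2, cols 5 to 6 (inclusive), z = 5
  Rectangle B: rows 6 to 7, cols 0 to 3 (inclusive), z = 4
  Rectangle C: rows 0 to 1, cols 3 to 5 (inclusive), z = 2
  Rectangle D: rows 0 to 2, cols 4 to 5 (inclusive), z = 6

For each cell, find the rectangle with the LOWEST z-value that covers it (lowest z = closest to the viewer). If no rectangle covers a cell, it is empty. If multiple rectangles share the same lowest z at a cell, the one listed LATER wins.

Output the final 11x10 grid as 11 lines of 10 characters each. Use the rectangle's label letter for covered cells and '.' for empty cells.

...CCCA...
...CCCA...
....DAA...
..........
..........
..........
BBBB......
BBBB......
..........
..........
..........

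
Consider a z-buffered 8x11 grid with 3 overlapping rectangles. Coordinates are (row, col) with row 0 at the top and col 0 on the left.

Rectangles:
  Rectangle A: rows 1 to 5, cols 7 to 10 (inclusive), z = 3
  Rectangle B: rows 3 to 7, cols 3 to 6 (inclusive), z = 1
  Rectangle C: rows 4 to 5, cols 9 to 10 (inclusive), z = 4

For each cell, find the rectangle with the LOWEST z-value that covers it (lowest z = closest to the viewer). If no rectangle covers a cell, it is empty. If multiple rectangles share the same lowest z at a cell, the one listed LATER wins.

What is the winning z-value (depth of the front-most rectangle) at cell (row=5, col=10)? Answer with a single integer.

Check cell (5,10):
  A: rows 1-5 cols 7-10 z=3 -> covers; best now A (z=3)
  B: rows 3-7 cols 3-6 -> outside (col miss)
  C: rows 4-5 cols 9-10 z=4 -> covers; best now A (z=3)
Winner: A at z=3

Answer: 3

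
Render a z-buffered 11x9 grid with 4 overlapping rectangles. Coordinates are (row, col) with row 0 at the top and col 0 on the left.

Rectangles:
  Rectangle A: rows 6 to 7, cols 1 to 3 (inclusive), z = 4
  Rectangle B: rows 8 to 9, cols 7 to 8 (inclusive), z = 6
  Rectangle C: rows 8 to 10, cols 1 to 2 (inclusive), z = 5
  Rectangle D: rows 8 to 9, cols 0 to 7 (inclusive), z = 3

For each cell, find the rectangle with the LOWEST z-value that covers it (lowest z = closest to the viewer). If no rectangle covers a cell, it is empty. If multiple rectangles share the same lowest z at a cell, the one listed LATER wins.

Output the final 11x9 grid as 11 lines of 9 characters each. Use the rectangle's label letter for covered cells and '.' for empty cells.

.........
.........
.........
.........
.........
.........
.AAA.....
.AAA.....
DDDDDDDDB
DDDDDDDDB
.CC......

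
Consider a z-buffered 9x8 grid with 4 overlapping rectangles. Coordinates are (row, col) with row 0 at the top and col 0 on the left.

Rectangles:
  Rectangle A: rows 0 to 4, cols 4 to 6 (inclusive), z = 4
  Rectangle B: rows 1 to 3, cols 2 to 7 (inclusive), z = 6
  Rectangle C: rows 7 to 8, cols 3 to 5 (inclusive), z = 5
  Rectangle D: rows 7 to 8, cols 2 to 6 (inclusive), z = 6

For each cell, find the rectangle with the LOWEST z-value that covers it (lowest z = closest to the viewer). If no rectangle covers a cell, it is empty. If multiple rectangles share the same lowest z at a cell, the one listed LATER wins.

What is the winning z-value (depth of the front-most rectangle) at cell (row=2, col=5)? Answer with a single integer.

Check cell (2,5):
  A: rows 0-4 cols 4-6 z=4 -> covers; best now A (z=4)
  B: rows 1-3 cols 2-7 z=6 -> covers; best now A (z=4)
  C: rows 7-8 cols 3-5 -> outside (row miss)
  D: rows 7-8 cols 2-6 -> outside (row miss)
Winner: A at z=4

Answer: 4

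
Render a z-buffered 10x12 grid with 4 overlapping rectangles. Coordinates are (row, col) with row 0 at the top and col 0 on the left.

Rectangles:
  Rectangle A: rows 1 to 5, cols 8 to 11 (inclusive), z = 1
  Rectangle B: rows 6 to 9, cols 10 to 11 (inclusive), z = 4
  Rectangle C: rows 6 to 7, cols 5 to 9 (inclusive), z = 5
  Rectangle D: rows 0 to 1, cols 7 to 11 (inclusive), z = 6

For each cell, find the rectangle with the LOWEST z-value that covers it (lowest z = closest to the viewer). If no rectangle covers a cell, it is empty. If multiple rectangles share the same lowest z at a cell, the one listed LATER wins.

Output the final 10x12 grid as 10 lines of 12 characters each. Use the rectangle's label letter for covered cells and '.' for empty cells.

.......DDDDD
.......DAAAA
........AAAA
........AAAA
........AAAA
........AAAA
.....CCCCCBB
.....CCCCCBB
..........BB
..........BB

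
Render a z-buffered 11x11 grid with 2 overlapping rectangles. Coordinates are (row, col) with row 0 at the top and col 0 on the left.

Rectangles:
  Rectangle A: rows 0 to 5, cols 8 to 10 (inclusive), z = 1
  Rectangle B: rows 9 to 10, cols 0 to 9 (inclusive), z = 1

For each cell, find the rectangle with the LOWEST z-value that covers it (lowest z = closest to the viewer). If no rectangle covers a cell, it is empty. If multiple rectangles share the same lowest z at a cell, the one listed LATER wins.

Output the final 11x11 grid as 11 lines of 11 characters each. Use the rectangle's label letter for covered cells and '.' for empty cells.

........AAA
........AAA
........AAA
........AAA
........AAA
........AAA
...........
...........
...........
BBBBBBBBBB.
BBBBBBBBBB.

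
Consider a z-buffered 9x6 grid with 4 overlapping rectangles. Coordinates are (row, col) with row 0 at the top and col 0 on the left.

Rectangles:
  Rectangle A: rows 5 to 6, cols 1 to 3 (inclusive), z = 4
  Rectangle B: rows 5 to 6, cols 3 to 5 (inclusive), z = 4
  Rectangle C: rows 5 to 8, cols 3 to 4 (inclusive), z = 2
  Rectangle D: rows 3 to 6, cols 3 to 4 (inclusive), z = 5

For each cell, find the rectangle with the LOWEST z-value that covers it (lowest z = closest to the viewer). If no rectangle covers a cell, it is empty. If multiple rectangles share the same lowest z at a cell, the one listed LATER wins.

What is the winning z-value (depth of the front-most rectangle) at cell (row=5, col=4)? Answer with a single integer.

Check cell (5,4):
  A: rows 5-6 cols 1-3 -> outside (col miss)
  B: rows 5-6 cols 3-5 z=4 -> covers; best now B (z=4)
  C: rows 5-8 cols 3-4 z=2 -> covers; best now C (z=2)
  D: rows 3-6 cols 3-4 z=5 -> covers; best now C (z=2)
Winner: C at z=2

Answer: 2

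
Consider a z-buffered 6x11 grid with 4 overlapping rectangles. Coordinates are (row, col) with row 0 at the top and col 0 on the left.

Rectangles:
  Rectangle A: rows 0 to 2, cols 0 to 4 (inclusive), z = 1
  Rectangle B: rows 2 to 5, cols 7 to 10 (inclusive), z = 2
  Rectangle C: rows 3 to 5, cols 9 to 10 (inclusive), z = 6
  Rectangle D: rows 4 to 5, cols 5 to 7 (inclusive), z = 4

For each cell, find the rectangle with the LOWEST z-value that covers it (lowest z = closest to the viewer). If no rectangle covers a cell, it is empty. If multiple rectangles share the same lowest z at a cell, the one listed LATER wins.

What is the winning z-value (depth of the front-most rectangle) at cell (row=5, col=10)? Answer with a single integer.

Check cell (5,10):
  A: rows 0-2 cols 0-4 -> outside (row miss)
  B: rows 2-5 cols 7-10 z=2 -> covers; best now B (z=2)
  C: rows 3-5 cols 9-10 z=6 -> covers; best now B (z=2)
  D: rows 4-5 cols 5-7 -> outside (col miss)
Winner: B at z=2

Answer: 2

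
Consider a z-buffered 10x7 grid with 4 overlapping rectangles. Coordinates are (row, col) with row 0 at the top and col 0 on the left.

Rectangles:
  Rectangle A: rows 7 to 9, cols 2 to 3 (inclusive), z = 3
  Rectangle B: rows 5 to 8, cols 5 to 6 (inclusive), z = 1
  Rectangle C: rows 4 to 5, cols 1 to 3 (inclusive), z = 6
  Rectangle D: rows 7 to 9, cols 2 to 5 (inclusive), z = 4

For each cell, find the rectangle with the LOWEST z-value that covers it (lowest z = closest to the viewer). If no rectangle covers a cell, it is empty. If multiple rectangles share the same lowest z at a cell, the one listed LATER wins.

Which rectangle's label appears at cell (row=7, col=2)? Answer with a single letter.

Check cell (7,2):
  A: rows 7-9 cols 2-3 z=3 -> covers; best now A (z=3)
  B: rows 5-8 cols 5-6 -> outside (col miss)
  C: rows 4-5 cols 1-3 -> outside (row miss)
  D: rows 7-9 cols 2-5 z=4 -> covers; best now A (z=3)
Winner: A at z=3

Answer: A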